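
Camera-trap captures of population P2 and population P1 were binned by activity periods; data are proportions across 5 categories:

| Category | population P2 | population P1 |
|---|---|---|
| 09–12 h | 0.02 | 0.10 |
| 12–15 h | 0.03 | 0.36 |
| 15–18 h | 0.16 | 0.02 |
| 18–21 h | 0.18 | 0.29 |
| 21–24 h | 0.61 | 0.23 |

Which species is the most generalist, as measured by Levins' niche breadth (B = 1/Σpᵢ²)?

population P1

Σp_P2ᵢ² = 0.02² + 0.03² + 0.16² + 0.18² + 0.61² = 0.0004 + 0.0009 + 0.0256 + 0.0324 + 0.3721 = 0.4314
B_P2 = 1 / 0.4314 = 2.3180
Σp_P1ᵢ² = 0.10² + 0.36² + 0.02² + 0.29² + 0.23² = 0.0100 + 0.1296 + 0.0004 + 0.0841 + 0.0529 = 0.2770
B_P1 = 1 / 0.2770 = 3.6101
Highest B → broadest niche (most generalist): population P1 (B = 3.61).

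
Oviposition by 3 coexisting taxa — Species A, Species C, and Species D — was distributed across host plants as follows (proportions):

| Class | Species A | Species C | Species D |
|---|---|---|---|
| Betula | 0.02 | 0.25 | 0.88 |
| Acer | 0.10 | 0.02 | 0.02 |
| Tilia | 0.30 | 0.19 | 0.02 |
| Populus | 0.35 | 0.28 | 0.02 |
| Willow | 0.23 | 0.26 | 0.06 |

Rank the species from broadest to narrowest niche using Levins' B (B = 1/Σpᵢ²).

Σp_Aᵢ² = 0.02² + 0.10² + 0.30² + 0.35² + 0.23² = 0.0004 + 0.0100 + 0.0900 + 0.1225 + 0.0529 = 0.2758
B_A = 1 / 0.2758 = 3.6258
Σp_Cᵢ² = 0.25² + 0.02² + 0.19² + 0.28² + 0.26² = 0.0625 + 0.0004 + 0.0361 + 0.0784 + 0.0676 = 0.2450
B_C = 1 / 0.2450 = 4.0816
Σp_Dᵢ² = 0.88² + 0.02² + 0.02² + 0.02² + 0.06² = 0.7744 + 0.0004 + 0.0004 + 0.0004 + 0.0036 = 0.7792
B_D = 1 / 0.7792 = 1.2834
Ranking by B (broadest → narrowest): Species C (4.08) > Species A (3.63) > Species D (1.28)

Species C > Species A > Species D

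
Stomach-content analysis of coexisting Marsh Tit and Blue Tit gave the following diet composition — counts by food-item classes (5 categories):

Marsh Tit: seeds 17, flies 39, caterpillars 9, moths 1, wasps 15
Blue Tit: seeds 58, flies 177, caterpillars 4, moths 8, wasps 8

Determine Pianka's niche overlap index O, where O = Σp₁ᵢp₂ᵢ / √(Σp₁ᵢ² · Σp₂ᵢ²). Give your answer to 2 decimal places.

Proportions for Marsh Tit (n=81): 17/81=0.2099, 39/81=0.4815, 9/81=0.1111, 1/81=0.0123, 15/81=0.1852
Proportions for Blue Tit (n=255): 58/255=0.2275, 177/255=0.6941, 4/255=0.0157, 8/255=0.0314, 8/255=0.0314
Σ p₁ᵢp₂ᵢ = 0.047752 + 0.334209 + 0.001744 + 0.000386 + 0.005815 = 0.389906
Σp_1ᵢ² = 0.2099² + 0.4815² + 0.1111² + 0.0123² + 0.1852² = 0.044058 + 0.231842 + 0.012343 + 0.000151 + 0.034299 = 0.322693
Σp_2ᵢ² = 0.2275² + 0.6941² + 0.0157² + 0.0314² + 0.0314² = 0.051756 + 0.481775 + 0.000246 + 0.000986 + 0.000986 = 0.535749
O = 0.389906 / √(0.322693 × 0.535749) = 0.389906 / 0.4157914 = 0.9377

0.94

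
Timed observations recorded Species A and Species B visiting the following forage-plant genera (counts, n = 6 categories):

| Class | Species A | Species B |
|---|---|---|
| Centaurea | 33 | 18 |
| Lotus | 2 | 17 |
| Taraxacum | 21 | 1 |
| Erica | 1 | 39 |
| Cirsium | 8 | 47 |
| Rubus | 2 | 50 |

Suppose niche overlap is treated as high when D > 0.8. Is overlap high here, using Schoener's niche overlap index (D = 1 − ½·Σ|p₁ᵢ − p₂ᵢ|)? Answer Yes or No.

No

Proportions for Species A (n=67): 33/67=0.4925, 2/67=0.0299, 21/67=0.3134, 1/67=0.0149, 8/67=0.1194, 2/67=0.0299
Proportions for Species B (n=172): 18/172=0.1047, 17/172=0.0988, 1/172=0.0058, 39/172=0.2267, 47/172=0.2733, 50/172=0.2907
Σ|p₁ᵢ − p₂ᵢ| = 0.3878 + 0.0689 + 0.3076 + 0.2118 + 0.1539 + 0.2608 = 1.3908
D = 1 − ½ × 1.3908 = 1 − 0.69540 = 0.30460
D = 0.30460 < 0.8 → No.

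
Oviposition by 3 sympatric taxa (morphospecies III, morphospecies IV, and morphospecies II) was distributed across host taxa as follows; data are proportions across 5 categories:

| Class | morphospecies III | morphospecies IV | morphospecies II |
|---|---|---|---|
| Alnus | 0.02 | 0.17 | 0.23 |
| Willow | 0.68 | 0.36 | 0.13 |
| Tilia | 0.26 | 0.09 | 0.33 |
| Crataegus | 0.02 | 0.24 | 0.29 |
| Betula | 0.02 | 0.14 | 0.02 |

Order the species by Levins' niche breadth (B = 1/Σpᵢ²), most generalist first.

morphospecies IV > morphospecies II > morphospecies III

Σp_IIIᵢ² = 0.02² + 0.68² + 0.26² + 0.02² + 0.02² = 0.0004 + 0.4624 + 0.0676 + 0.0004 + 0.0004 = 0.5312
B_III = 1 / 0.5312 = 1.8825
Σp_IVᵢ² = 0.17² + 0.36² + 0.09² + 0.24² + 0.14² = 0.0289 + 0.1296 + 0.0081 + 0.0576 + 0.0196 = 0.2438
B_IV = 1 / 0.2438 = 4.1017
Σp_IIᵢ² = 0.23² + 0.13² + 0.33² + 0.29² + 0.02² = 0.0529 + 0.0169 + 0.1089 + 0.0841 + 0.0004 = 0.2632
B_II = 1 / 0.2632 = 3.7994
Ranking by B (broadest → narrowest): morphospecies IV (4.10) > morphospecies II (3.80) > morphospecies III (1.88)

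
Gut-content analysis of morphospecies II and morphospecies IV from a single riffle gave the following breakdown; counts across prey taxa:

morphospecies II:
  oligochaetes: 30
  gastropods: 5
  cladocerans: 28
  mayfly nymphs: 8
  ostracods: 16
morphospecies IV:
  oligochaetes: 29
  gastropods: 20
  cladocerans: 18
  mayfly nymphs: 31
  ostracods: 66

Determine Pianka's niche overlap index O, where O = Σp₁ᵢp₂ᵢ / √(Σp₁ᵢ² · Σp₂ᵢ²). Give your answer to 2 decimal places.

Proportions for morphospecies II (n=87): 30/87=0.3448, 5/87=0.0575, 28/87=0.3218, 8/87=0.0920, 16/87=0.1839
Proportions for morphospecies IV (n=164): 29/164=0.1768, 20/164=0.1220, 18/164=0.1098, 31/164=0.1890, 66/164=0.4024
Σ p₁ᵢp₂ᵢ = 0.060961 + 0.007015 + 0.035334 + 0.017388 + 0.074001 = 0.194699
Σp_1ᵢ² = 0.3448² + 0.0575² + 0.3218² + 0.0920² + 0.1839² = 0.118887 + 0.003306 + 0.103555 + 0.008464 + 0.033819 = 0.268031
Σp_2ᵢ² = 0.1768² + 0.1220² + 0.1098² + 0.1890² + 0.4024² = 0.031258 + 0.014884 + 0.012056 + 0.035721 + 0.161926 = 0.255845
O = 0.194699 / √(0.268031 × 0.255845) = 0.194699 / 0.2618671 = 0.7435

0.74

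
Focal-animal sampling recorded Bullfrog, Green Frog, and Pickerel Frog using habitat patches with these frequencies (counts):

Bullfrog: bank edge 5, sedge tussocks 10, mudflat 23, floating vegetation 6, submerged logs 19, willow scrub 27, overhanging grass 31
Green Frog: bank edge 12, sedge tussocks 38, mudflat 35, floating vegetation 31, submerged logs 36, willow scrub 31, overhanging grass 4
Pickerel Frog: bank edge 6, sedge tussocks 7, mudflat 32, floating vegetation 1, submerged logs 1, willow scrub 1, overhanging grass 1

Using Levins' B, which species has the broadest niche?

Green Frog

Proportions for Bullfrog (n=121): 5/121=0.0413, 10/121=0.0826, 23/121=0.1901, 6/121=0.0496, 19/121=0.1570, 27/121=0.2231, 31/121=0.2562
Proportions for Green Frog (n=187): 12/187=0.0642, 38/187=0.2032, 35/187=0.1872, 31/187=0.1658, 36/187=0.1925, 31/187=0.1658, 4/187=0.0214
Proportions for Pickerel Frog (n=49): 6/49=0.1224, 7/49=0.1429, 32/49=0.6531, 1/49=0.0204, 1/49=0.0204, 1/49=0.0204, 1/49=0.0204
Σp_Bullᵢ² = 0.0413² + 0.0826² + 0.1901² + 0.0496² + 0.1570² + 0.2231² + 0.2562² = 0.001706 + 0.006823 + 0.036138 + 0.002460 + 0.024649 + 0.049774 + 0.065638 = 0.187188
B_Bull = 1 / 0.187188 = 5.3422
Σp_Greeᵢ² = 0.0642² + 0.2032² + 0.1872² + 0.1658² + 0.1925² + 0.1658² + 0.0214² = 0.004122 + 0.041290 + 0.035044 + 0.027490 + 0.037056 + 0.027490 + 0.000458 = 0.172950
B_Gree = 1 / 0.172950 = 5.7820
Σp_Pickᵢ² = 0.1224² + 0.1429² + 0.6531² + 0.0204² + 0.0204² + 0.0204² + 0.0204² = 0.014982 + 0.020420 + 0.426540 + 0.000416 + 0.000416 + 0.000416 + 0.000416 = 0.463606
B_Pick = 1 / 0.463606 = 2.1570
Highest B → broadest niche (most generalist): Green Frog (B = 5.78).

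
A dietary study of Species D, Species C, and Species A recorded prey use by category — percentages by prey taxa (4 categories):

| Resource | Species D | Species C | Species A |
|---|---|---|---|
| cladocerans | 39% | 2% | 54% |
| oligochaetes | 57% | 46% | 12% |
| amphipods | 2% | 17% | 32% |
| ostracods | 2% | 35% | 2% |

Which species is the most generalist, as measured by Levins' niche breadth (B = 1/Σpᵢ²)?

Convert percentages to proportions (divide by 100).
Σp_Dᵢ² = 0.39² + 0.57² + 0.02² + 0.02² = 0.1521 + 0.3249 + 0.0004 + 0.0004 = 0.4778
B_D = 1 / 0.4778 = 2.0929
Σp_Cᵢ² = 0.02² + 0.46² + 0.17² + 0.35² = 0.0004 + 0.2116 + 0.0289 + 0.1225 = 0.3634
B_C = 1 / 0.3634 = 2.7518
Σp_Aᵢ² = 0.54² + 0.12² + 0.32² + 0.02² = 0.2916 + 0.0144 + 0.1024 + 0.0004 = 0.4088
B_A = 1 / 0.4088 = 2.4462
Highest B → broadest niche (most generalist): Species C (B = 2.75).

Species C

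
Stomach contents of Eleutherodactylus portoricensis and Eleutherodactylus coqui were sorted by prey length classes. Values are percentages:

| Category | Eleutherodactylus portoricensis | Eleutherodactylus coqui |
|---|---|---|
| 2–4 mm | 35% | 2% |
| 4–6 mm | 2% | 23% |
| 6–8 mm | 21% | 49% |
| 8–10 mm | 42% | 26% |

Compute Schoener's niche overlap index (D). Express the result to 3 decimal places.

Convert percentages to proportions (divide by 100).
Σ|p₁ᵢ − p₂ᵢ| = 0.33 + 0.21 + 0.28 + 0.16 = 0.98
D = 1 − ½ × 0.98 = 1 − 0.490 = 0.51000

0.510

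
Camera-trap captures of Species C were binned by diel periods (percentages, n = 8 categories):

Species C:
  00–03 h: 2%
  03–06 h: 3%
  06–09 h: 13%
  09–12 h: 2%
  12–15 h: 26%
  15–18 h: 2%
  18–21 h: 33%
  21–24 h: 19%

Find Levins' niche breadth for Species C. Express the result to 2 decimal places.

Convert percentages to proportions (divide by 100).
Σpᵢ² = 0.02² + 0.03² + 0.13² + 0.02² + 0.26² + 0.02² + 0.33² + 0.19² = 0.0004 + 0.0009 + 0.0169 + 0.0004 + 0.0676 + 0.0004 + 0.1089 + 0.0361 = 0.2316
B = 1 / 0.2316 = 4.3178

4.32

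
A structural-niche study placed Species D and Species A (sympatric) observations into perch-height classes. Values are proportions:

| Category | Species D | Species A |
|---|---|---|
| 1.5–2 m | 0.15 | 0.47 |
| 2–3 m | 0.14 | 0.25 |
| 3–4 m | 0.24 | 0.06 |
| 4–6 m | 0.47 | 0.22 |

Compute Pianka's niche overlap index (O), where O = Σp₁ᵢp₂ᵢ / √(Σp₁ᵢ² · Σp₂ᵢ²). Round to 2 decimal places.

Σ p₁ᵢp₂ᵢ = 0.0705 + 0.0350 + 0.0144 + 0.1034 = 0.2233
Σp_1ᵢ² = 0.15² + 0.14² + 0.24² + 0.47² = 0.0225 + 0.0196 + 0.0576 + 0.2209 = 0.3206
Σp_2ᵢ² = 0.47² + 0.25² + 0.06² + 0.22² = 0.2209 + 0.0625 + 0.0036 + 0.0484 = 0.3354
O = 0.2233 / √(0.3206 × 0.3354) = 0.2233 / 0.32792 = 0.6810

0.68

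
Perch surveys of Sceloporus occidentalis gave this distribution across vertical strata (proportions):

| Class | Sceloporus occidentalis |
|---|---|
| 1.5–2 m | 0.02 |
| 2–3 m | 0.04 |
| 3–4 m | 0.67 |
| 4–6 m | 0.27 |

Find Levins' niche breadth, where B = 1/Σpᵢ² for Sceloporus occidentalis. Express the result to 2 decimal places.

1.91

Σpᵢ² = 0.02² + 0.04² + 0.67² + 0.27² = 0.0004 + 0.0016 + 0.4489 + 0.0729 = 0.5238
B = 1 / 0.5238 = 1.9091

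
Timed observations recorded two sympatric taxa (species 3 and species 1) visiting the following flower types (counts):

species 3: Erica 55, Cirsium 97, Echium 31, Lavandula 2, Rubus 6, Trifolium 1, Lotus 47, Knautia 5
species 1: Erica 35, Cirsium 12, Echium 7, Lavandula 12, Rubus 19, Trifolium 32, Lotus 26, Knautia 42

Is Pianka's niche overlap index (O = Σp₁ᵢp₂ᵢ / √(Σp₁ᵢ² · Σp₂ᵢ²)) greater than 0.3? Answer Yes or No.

Yes

Proportions for species 3 (n=244): 55/244=0.2254, 97/244=0.3975, 31/244=0.1270, 2/244=0.0082, 6/244=0.0246, 1/244=0.0041, 47/244=0.1926, 5/244=0.0205
Proportions for species 1 (n=185): 35/185=0.1892, 12/185=0.0649, 7/185=0.0378, 12/185=0.0649, 19/185=0.1027, 32/185=0.1730, 26/185=0.1405, 42/185=0.2270
Σ p₁ᵢp₂ᵢ = 0.042646 + 0.025798 + 0.004801 + 0.000532 + 0.002526 + 0.000709 + 0.027060 + 0.004654 = 0.108726
Σp_1ᵢ² = 0.2254² + 0.3975² + 0.1270² + 0.0082² + 0.0246² + 0.0041² + 0.1926² + 0.0205² = 0.050805 + 0.158006 + 0.016129 + 0.000067 + 0.000605 + 0.000017 + 0.037095 + 0.000420 = 0.263144
Σp_2ᵢ² = 0.1892² + 0.0649² + 0.0378² + 0.0649² + 0.1027² + 0.1730² + 0.1405² + 0.2270² = 0.035797 + 0.004212 + 0.001429 + 0.004212 + 0.010547 + 0.029929 + 0.019740 + 0.051529 = 0.157395
O = 0.108726 / √(0.263144 × 0.157395) = 0.108726 / 0.2035130 = 0.5342
O = 0.5342 > 0.3 → Yes.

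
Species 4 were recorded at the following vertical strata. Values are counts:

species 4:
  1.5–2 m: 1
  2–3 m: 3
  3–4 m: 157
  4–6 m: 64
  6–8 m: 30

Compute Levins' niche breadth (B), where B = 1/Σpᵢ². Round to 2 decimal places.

Proportions for species 4 (n=255): 1/255=0.0039, 3/255=0.0118, 157/255=0.6157, 64/255=0.2510, 30/255=0.1176
Σpᵢ² = 0.0039² + 0.0118² + 0.6157² + 0.2510² + 0.1176² = 0.000015 + 0.000139 + 0.379086 + 0.063001 + 0.013830 = 0.456071
B = 1 / 0.456071 = 2.1926

2.19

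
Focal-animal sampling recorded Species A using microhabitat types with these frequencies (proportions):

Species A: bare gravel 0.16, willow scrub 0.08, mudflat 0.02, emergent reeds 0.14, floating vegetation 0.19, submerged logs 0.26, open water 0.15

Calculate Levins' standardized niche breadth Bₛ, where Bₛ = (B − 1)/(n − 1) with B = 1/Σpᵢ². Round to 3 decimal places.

0.769

Σpᵢ² = 0.16² + 0.08² + 0.02² + 0.14² + 0.19² + 0.26² + 0.15² = 0.0256 + 0.0064 + 0.0004 + 0.0196 + 0.0361 + 0.0676 + 0.0225 = 0.1782
B = 1 / 0.1782 = 5.61167
Bₛ = (B − 1)/(n − 1) = (5.61167 − 1)/(7 − 1) = 4.61167/6 = 0.76861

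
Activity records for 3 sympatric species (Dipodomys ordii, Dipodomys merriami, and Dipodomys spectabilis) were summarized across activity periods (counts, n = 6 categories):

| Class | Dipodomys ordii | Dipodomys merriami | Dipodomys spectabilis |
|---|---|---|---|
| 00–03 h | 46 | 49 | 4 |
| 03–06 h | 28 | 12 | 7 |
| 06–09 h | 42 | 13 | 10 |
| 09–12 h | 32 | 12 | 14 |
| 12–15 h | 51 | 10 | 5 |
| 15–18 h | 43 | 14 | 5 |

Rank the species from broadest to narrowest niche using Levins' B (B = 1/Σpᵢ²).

Proportions for Dipodomys ordii (n=242): 46/242=0.1901, 28/242=0.1157, 42/242=0.1736, 32/242=0.1322, 51/242=0.2107, 43/242=0.1777
Proportions for Dipodomys merriami (n=110): 49/110=0.4455, 12/110=0.1091, 13/110=0.1182, 12/110=0.1091, 10/110=0.0909, 14/110=0.1273
Proportions for Dipodomys spectabilis (n=45): 4/45=0.0889, 7/45=0.1556, 10/45=0.2222, 14/45=0.3111, 5/45=0.1111, 5/45=0.1111
Σp_ordiᵢ² = 0.1901² + 0.1157² + 0.1736² + 0.1322² + 0.2107² + 0.1777² = 0.036138 + 0.013386 + 0.030137 + 0.017477 + 0.044394 + 0.031577 = 0.173109
B_ordi = 1 / 0.173109 = 5.7767
Σp_merrᵢ² = 0.4455² + 0.1091² + 0.1182² + 0.1091² + 0.0909² + 0.1273² = 0.198470 + 0.011903 + 0.013971 + 0.011903 + 0.008263 + 0.016205 = 0.260715
B_merr = 1 / 0.260715 = 3.8356
Σp_specᵢ² = 0.0889² + 0.1556² + 0.2222² + 0.3111² + 0.1111² + 0.1111² = 0.007903 + 0.024211 + 0.049373 + 0.096783 + 0.012343 + 0.012343 = 0.202956
B_spec = 1 / 0.202956 = 4.9272
Ranking by B (broadest → narrowest): Dipodomys ordii (5.78) > Dipodomys spectabilis (4.93) > Dipodomys merriami (3.84)

Dipodomys ordii > Dipodomys spectabilis > Dipodomys merriami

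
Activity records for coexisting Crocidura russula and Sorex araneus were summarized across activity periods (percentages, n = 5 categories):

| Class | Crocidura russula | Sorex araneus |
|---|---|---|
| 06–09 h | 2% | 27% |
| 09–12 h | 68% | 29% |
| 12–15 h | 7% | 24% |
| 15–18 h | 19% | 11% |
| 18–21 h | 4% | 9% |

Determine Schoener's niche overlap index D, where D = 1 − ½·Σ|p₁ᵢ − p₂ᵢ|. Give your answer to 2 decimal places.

0.53

Convert percentages to proportions (divide by 100).
Σ|p₁ᵢ − p₂ᵢ| = 0.25 + 0.39 + 0.17 + 0.08 + 0.05 = 0.94
D = 1 − ½ × 0.94 = 1 − 0.470 = 0.5300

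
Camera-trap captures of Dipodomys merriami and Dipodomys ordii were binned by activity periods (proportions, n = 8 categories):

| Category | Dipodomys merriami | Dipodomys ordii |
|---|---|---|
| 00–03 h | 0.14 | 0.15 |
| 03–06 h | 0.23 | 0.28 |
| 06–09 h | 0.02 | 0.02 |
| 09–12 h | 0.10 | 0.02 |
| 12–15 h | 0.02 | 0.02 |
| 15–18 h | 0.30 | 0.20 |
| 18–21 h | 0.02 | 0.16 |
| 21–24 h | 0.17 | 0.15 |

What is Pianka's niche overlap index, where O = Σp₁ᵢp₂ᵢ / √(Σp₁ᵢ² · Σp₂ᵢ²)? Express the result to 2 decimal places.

0.90

Σ p₁ᵢp₂ᵢ = 0.0210 + 0.0644 + 0.0004 + 0.0020 + 0.0004 + 0.0600 + 0.0032 + 0.0255 = 0.1769
Σp_1ᵢ² = 0.14² + 0.23² + 0.02² + 0.10² + 0.02² + 0.30² + 0.02² + 0.17² = 0.0196 + 0.0529 + 0.0004 + 0.0100 + 0.0004 + 0.0900 + 0.0004 + 0.0289 = 0.2026
Σp_2ᵢ² = 0.15² + 0.28² + 0.02² + 0.02² + 0.02² + 0.20² + 0.16² + 0.15² = 0.0225 + 0.0784 + 0.0004 + 0.0004 + 0.0004 + 0.0400 + 0.0256 + 0.0225 = 0.1902
O = 0.1769 / √(0.2026 × 0.1902) = 0.1769 / 0.19630 = 0.9012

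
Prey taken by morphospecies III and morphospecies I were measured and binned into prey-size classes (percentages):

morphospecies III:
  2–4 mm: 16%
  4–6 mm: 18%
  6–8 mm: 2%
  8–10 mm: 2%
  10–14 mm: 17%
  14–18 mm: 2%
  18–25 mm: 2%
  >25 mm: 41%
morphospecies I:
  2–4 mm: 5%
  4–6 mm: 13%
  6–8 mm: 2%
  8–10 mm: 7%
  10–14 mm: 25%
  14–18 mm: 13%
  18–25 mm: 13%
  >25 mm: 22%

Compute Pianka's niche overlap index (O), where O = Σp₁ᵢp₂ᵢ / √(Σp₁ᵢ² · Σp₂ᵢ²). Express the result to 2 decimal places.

Convert percentages to proportions (divide by 100).
Σ p₁ᵢp₂ᵢ = 0.0080 + 0.0234 + 0.0004 + 0.0014 + 0.0425 + 0.0026 + 0.0026 + 0.0902 = 0.1711
Σp_1ᵢ² = 0.16² + 0.18² + 0.02² + 0.02² + 0.17² + 0.02² + 0.02² + 0.41² = 0.0256 + 0.0324 + 0.0004 + 0.0004 + 0.0289 + 0.0004 + 0.0004 + 0.1681 = 0.2566
Σp_2ᵢ² = 0.05² + 0.13² + 0.02² + 0.07² + 0.25² + 0.13² + 0.13² + 0.22² = 0.0025 + 0.0169 + 0.0004 + 0.0049 + 0.0625 + 0.0169 + 0.0169 + 0.0484 = 0.1694
O = 0.1711 / √(0.2566 × 0.1694) = 0.1711 / 0.20849 = 0.8207

0.82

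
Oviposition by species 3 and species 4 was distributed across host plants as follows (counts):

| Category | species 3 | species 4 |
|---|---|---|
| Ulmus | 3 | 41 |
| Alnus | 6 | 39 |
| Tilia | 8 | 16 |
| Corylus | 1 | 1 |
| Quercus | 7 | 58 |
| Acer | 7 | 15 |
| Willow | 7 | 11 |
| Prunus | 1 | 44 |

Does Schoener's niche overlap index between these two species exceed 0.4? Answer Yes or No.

Proportions for species 3 (n=40): 3/40=0.0750, 6/40=0.1500, 8/40=0.2000, 1/40=0.0250, 7/40=0.1750, 7/40=0.1750, 7/40=0.1750, 1/40=0.0250
Proportions for species 4 (n=225): 41/225=0.1822, 39/225=0.1733, 16/225=0.0711, 1/225=0.0044, 58/225=0.2578, 15/225=0.0667, 11/225=0.0489, 44/225=0.1956
Σ|p₁ᵢ − p₂ᵢ| = 0.1072 + 0.0233 + 0.1289 + 0.0206 + 0.0828 + 0.1083 + 0.1261 + 0.1706 = 0.7678
D = 1 − ½ × 0.7678 = 1 − 0.38390 = 0.61610
D = 0.61610 > 0.4 → Yes.

Yes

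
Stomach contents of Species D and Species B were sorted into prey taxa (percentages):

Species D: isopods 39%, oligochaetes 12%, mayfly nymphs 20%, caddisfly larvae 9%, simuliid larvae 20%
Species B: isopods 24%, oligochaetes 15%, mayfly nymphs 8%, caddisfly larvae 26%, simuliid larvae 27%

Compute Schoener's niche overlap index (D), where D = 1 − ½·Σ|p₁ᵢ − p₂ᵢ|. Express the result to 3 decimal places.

Convert percentages to proportions (divide by 100).
Σ|p₁ᵢ − p₂ᵢ| = 0.15 + 0.03 + 0.12 + 0.17 + 0.07 = 0.54
D = 1 − ½ × 0.54 = 1 − 0.270 = 0.73000

0.730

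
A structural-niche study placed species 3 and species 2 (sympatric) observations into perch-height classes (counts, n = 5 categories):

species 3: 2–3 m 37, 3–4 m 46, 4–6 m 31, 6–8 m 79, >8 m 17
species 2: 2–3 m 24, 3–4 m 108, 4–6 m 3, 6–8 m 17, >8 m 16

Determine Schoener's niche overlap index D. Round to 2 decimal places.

0.56

Proportions for species 3 (n=210): 37/210=0.1762, 46/210=0.2190, 31/210=0.1476, 79/210=0.3762, 17/210=0.0810
Proportions for species 2 (n=168): 24/168=0.1429, 108/168=0.6429, 3/168=0.0179, 17/168=0.1012, 16/168=0.0952
Σ|p₁ᵢ − p₂ᵢ| = 0.0333 + 0.4239 + 0.1297 + 0.2750 + 0.0142 = 0.8761
D = 1 − ½ × 0.8761 = 1 − 0.43805 = 0.56195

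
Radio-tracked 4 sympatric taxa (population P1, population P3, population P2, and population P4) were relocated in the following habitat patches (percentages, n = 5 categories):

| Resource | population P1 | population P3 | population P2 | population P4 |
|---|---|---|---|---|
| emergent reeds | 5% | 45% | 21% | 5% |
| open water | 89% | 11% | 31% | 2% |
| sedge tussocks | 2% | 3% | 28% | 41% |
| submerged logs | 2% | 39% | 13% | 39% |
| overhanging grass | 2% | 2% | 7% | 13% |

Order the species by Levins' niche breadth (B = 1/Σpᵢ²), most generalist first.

population P2 > population P4 > population P3 > population P1

Convert percentages to proportions (divide by 100).
Σp_P1ᵢ² = 0.05² + 0.89² + 0.02² + 0.02² + 0.02² = 0.0025 + 0.7921 + 0.0004 + 0.0004 + 0.0004 = 0.7958
B_P1 = 1 / 0.7958 = 1.2566
Σp_P3ᵢ² = 0.45² + 0.11² + 0.03² + 0.39² + 0.02² = 0.2025 + 0.0121 + 0.0009 + 0.1521 + 0.0004 = 0.3680
B_P3 = 1 / 0.3680 = 2.7174
Σp_P2ᵢ² = 0.21² + 0.31² + 0.28² + 0.13² + 0.07² = 0.0441 + 0.0961 + 0.0784 + 0.0169 + 0.0049 = 0.2404
B_P2 = 1 / 0.2404 = 4.1597
Σp_P4ᵢ² = 0.05² + 0.02² + 0.41² + 0.39² + 0.13² = 0.0025 + 0.0004 + 0.1681 + 0.1521 + 0.0169 = 0.3400
B_P4 = 1 / 0.3400 = 2.9412
Ranking by B (broadest → narrowest): population P2 (4.16) > population P4 (2.94) > population P3 (2.72) > population P1 (1.26)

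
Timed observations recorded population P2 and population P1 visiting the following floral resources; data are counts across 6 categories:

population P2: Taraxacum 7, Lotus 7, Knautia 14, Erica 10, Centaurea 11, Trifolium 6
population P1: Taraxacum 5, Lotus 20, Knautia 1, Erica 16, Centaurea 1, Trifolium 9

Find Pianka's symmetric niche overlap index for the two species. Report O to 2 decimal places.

Proportions for population P2 (n=55): 7/55=0.1273, 7/55=0.1273, 14/55=0.2545, 10/55=0.1818, 11/55=0.2000, 6/55=0.1091
Proportions for population P1 (n=52): 5/52=0.0962, 20/52=0.3846, 1/52=0.0192, 16/52=0.3077, 1/52=0.0192, 9/52=0.1731
Σ p₁ᵢp₂ᵢ = 0.012246 + 0.048960 + 0.004886 + 0.055940 + 0.003840 + 0.018885 = 0.144757
Σp_1ᵢ² = 0.1273² + 0.1273² + 0.2545² + 0.1818² + 0.2000² + 0.1091² = 0.016205 + 0.016205 + 0.064770 + 0.033051 + 0.040000 + 0.011903 = 0.182134
Σp_2ᵢ² = 0.0962² + 0.3846² + 0.0192² + 0.3077² + 0.0192² + 0.1731² = 0.009254 + 0.147917 + 0.000369 + 0.094679 + 0.000369 + 0.029964 = 0.282552
O = 0.144757 / √(0.182134 × 0.282552) = 0.144757 / 0.2268531 = 0.6381

0.64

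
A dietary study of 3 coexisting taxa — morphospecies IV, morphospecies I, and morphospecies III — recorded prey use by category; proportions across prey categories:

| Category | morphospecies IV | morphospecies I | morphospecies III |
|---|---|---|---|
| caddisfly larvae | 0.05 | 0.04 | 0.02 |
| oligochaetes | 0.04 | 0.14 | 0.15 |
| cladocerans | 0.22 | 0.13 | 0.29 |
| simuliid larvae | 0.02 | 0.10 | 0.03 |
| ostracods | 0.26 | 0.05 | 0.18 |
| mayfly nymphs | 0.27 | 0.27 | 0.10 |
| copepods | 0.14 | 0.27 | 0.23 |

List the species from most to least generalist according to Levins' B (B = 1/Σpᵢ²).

morphospecies I > morphospecies III > morphospecies IV

Σp_IVᵢ² = 0.05² + 0.04² + 0.22² + 0.02² + 0.26² + 0.27² + 0.14² = 0.0025 + 0.0016 + 0.0484 + 0.0004 + 0.0676 + 0.0729 + 0.0196 = 0.2130
B_IV = 1 / 0.2130 = 4.6948
Σp_Iᵢ² = 0.04² + 0.14² + 0.13² + 0.10² + 0.05² + 0.27² + 0.27² = 0.0016 + 0.0196 + 0.0169 + 0.0100 + 0.0025 + 0.0729 + 0.0729 = 0.1964
B_I = 1 / 0.1964 = 5.0916
Σp_IIIᵢ² = 0.02² + 0.15² + 0.29² + 0.03² + 0.18² + 0.10² + 0.23² = 0.0004 + 0.0225 + 0.0841 + 0.0009 + 0.0324 + 0.0100 + 0.0529 = 0.2032
B_III = 1 / 0.2032 = 4.9213
Ranking by B (broadest → narrowest): morphospecies I (5.09) > morphospecies III (4.92) > morphospecies IV (4.69)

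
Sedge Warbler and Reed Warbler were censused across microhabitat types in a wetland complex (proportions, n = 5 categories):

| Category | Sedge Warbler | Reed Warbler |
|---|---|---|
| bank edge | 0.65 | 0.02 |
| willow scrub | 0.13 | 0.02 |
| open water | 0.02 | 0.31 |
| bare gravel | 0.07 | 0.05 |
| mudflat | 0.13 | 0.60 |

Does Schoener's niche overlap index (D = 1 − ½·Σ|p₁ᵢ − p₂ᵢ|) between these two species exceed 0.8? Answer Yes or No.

Σ|p₁ᵢ − p₂ᵢ| = 0.63 + 0.11 + 0.29 + 0.02 + 0.47 = 1.52
D = 1 − ½ × 1.52 = 1 − 0.760 = 0.2400
D = 0.2400 < 0.8 → No.

No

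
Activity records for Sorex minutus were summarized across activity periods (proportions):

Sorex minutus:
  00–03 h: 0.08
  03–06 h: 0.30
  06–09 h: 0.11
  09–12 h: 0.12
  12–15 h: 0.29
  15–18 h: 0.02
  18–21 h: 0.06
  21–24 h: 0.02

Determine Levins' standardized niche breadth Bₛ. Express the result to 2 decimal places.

Σpᵢ² = 0.08² + 0.30² + 0.11² + 0.12² + 0.29² + 0.02² + 0.06² + 0.02² = 0.0064 + 0.0900 + 0.0121 + 0.0144 + 0.0841 + 0.0004 + 0.0036 + 0.0004 = 0.2114
B = 1 / 0.2114 = 4.7304
Bₛ = (B − 1)/(n − 1) = (4.7304 − 1)/(8 − 1) = 3.7304/7 = 0.5329

0.53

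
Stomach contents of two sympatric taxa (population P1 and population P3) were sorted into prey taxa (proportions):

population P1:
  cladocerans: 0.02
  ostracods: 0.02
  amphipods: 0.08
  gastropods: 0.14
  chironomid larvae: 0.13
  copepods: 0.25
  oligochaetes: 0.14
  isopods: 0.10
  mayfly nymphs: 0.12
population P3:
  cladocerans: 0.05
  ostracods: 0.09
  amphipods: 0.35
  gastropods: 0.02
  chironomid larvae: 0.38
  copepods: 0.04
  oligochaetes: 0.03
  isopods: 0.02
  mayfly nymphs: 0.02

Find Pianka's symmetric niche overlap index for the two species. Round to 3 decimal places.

Σ p₁ᵢp₂ᵢ = 0.0010 + 0.0018 + 0.0280 + 0.0028 + 0.0494 + 0.0100 + 0.0042 + 0.0020 + 0.0024 = 0.1016
Σp_1ᵢ² = 0.02² + 0.02² + 0.08² + 0.14² + 0.13² + 0.25² + 0.14² + 0.10² + 0.12² = 0.0004 + 0.0004 + 0.0064 + 0.0196 + 0.0169 + 0.0625 + 0.0196 + 0.0100 + 0.0144 = 0.1502
Σp_2ᵢ² = 0.05² + 0.09² + 0.35² + 0.02² + 0.38² + 0.04² + 0.03² + 0.02² + 0.02² = 0.0025 + 0.0081 + 0.1225 + 0.0004 + 0.1444 + 0.0016 + 0.0009 + 0.0004 + 0.0004 = 0.2812
O = 0.1016 / √(0.1502 × 0.2812) = 0.1016 / 0.205515 = 0.49437

0.494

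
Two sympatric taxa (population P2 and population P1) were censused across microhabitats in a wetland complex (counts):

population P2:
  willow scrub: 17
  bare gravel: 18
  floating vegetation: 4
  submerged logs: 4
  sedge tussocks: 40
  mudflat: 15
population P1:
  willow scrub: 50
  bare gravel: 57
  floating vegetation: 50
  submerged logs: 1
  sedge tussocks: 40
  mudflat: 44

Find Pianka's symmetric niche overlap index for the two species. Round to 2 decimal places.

0.80

Proportions for population P2 (n=98): 17/98=0.1735, 18/98=0.1837, 4/98=0.0408, 4/98=0.0408, 40/98=0.4082, 15/98=0.1531
Proportions for population P1 (n=242): 50/242=0.2066, 57/242=0.2355, 50/242=0.2066, 1/242=0.0041, 40/242=0.1653, 44/242=0.1818
Σ p₁ᵢp₂ᵢ = 0.035845 + 0.043261 + 0.008429 + 0.000167 + 0.067475 + 0.027834 = 0.183011
Σp_1ᵢ² = 0.1735² + 0.1837² + 0.0408² + 0.0408² + 0.4082² + 0.1531² = 0.030102 + 0.033746 + 0.001665 + 0.001665 + 0.166627 + 0.023440 = 0.257245
Σp_2ᵢ² = 0.2066² + 0.2355² + 0.2066² + 0.0041² + 0.1653² + 0.1818² = 0.042684 + 0.055460 + 0.042684 + 0.000017 + 0.027324 + 0.033051 = 0.201220
O = 0.183011 / √(0.257245 × 0.201220) = 0.183011 / 0.2275145 = 0.8044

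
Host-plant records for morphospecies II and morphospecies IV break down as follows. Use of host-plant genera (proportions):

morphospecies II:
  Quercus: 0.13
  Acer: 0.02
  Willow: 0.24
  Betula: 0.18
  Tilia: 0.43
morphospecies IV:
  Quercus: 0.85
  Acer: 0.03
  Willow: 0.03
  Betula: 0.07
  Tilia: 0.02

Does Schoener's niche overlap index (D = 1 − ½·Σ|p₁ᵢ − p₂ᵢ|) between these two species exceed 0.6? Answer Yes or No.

No

Σ|p₁ᵢ − p₂ᵢ| = 0.72 + 0.01 + 0.21 + 0.11 + 0.41 = 1.46
D = 1 − ½ × 1.46 = 1 − 0.730 = 0.2700
D = 0.2700 < 0.6 → No.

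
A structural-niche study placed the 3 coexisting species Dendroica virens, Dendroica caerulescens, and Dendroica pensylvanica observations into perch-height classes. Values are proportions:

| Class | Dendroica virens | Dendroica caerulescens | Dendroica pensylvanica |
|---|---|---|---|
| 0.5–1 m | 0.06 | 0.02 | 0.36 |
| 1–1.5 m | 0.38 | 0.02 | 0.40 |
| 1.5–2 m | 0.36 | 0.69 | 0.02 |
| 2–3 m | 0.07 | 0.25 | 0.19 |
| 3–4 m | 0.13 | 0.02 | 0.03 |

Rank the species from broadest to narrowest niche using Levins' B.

Σp_vireᵢ² = 0.06² + 0.38² + 0.36² + 0.07² + 0.13² = 0.0036 + 0.1444 + 0.1296 + 0.0049 + 0.0169 = 0.2994
B_vire = 1 / 0.2994 = 3.3400
Σp_caerᵢ² = 0.02² + 0.02² + 0.69² + 0.25² + 0.02² = 0.0004 + 0.0004 + 0.4761 + 0.0625 + 0.0004 = 0.5398
B_caer = 1 / 0.5398 = 1.8525
Σp_pensᵢ² = 0.36² + 0.40² + 0.02² + 0.19² + 0.03² = 0.1296 + 0.1600 + 0.0004 + 0.0361 + 0.0009 = 0.3270
B_pens = 1 / 0.3270 = 3.0581
Ranking by B (broadest → narrowest): Dendroica virens (3.34) > Dendroica pensylvanica (3.06) > Dendroica caerulescens (1.85)

Dendroica virens > Dendroica pensylvanica > Dendroica caerulescens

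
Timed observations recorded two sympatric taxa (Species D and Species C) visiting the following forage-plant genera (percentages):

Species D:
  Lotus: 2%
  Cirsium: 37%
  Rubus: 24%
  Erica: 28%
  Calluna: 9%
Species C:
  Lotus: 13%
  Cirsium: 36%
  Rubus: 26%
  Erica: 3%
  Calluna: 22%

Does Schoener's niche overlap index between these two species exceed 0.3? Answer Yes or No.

Yes

Convert percentages to proportions (divide by 100).
Σ|p₁ᵢ − p₂ᵢ| = 0.11 + 0.01 + 0.02 + 0.25 + 0.13 = 0.52
D = 1 − ½ × 0.52 = 1 − 0.260 = 0.7400
D = 0.7400 > 0.3 → Yes.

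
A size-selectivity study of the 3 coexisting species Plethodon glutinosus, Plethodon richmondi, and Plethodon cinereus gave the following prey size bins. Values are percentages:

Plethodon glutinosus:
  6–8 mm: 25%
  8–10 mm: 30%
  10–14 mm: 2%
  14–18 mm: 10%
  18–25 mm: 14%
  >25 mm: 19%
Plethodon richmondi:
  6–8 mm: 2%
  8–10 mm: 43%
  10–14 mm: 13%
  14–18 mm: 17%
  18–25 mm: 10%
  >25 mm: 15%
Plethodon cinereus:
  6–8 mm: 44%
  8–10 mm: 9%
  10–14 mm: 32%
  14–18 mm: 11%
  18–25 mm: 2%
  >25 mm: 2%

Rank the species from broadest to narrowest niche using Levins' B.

Plethodon glutinosus > Plethodon richmondi > Plethodon cinereus

Convert percentages to proportions (divide by 100).
Σp_glutᵢ² = 0.25² + 0.30² + 0.02² + 0.10² + 0.14² + 0.19² = 0.0625 + 0.0900 + 0.0004 + 0.0100 + 0.0196 + 0.0361 = 0.2186
B_glut = 1 / 0.2186 = 4.5746
Σp_richᵢ² = 0.02² + 0.43² + 0.13² + 0.17² + 0.10² + 0.15² = 0.0004 + 0.1849 + 0.0169 + 0.0289 + 0.0100 + 0.0225 = 0.2636
B_rich = 1 / 0.2636 = 3.7936
Σp_cineᵢ² = 0.44² + 0.09² + 0.32² + 0.11² + 0.02² + 0.02² = 0.1936 + 0.0081 + 0.1024 + 0.0121 + 0.0004 + 0.0004 = 0.3170
B_cine = 1 / 0.3170 = 3.1546
Ranking by B (broadest → narrowest): Plethodon glutinosus (4.57) > Plethodon richmondi (3.79) > Plethodon cinereus (3.15)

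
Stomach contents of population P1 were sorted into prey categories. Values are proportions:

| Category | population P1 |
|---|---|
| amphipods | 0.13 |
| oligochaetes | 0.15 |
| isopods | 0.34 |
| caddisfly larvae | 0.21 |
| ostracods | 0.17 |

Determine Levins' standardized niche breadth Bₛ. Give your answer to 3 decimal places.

0.846

Σpᵢ² = 0.13² + 0.15² + 0.34² + 0.21² + 0.17² = 0.0169 + 0.0225 + 0.1156 + 0.0441 + 0.0289 = 0.2280
B = 1 / 0.2280 = 4.38596
Bₛ = (B − 1)/(n − 1) = (4.38596 − 1)/(5 − 1) = 3.38596/4 = 0.84649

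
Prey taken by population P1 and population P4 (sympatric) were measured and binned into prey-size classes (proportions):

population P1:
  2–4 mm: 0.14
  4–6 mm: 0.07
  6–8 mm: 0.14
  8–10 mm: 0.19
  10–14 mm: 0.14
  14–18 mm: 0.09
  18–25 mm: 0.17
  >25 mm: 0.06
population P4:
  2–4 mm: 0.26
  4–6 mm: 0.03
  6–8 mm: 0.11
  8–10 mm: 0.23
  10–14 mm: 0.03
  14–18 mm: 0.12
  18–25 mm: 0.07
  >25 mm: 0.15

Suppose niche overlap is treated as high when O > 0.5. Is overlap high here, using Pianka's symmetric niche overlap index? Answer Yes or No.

Σ p₁ᵢp₂ᵢ = 0.0364 + 0.0021 + 0.0154 + 0.0437 + 0.0042 + 0.0108 + 0.0119 + 0.0090 = 0.1335
Σp_1ᵢ² = 0.14² + 0.07² + 0.14² + 0.19² + 0.14² + 0.09² + 0.17² + 0.06² = 0.0196 + 0.0049 + 0.0196 + 0.0361 + 0.0196 + 0.0081 + 0.0289 + 0.0036 = 0.1404
Σp_2ᵢ² = 0.26² + 0.03² + 0.11² + 0.23² + 0.03² + 0.12² + 0.07² + 0.15² = 0.0676 + 0.0009 + 0.0121 + 0.0529 + 0.0009 + 0.0144 + 0.0049 + 0.0225 = 0.1762
O = 0.1335 / √(0.1404 × 0.1762) = 0.1335 / 0.15728 = 0.8488
O = 0.8488 > 0.5 → Yes.

Yes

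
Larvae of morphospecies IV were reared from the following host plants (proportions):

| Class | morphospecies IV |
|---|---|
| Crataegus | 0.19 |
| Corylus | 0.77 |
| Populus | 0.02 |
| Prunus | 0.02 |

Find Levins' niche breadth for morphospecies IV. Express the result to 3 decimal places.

1.588

Σpᵢ² = 0.19² + 0.77² + 0.02² + 0.02² = 0.0361 + 0.5929 + 0.0004 + 0.0004 = 0.6298
B = 1 / 0.6298 = 1.58781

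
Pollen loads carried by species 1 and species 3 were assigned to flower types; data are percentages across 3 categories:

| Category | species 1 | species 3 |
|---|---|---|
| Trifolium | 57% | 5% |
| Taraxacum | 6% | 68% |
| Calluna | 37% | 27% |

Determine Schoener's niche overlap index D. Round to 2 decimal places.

0.38

Convert percentages to proportions (divide by 100).
Σ|p₁ᵢ − p₂ᵢ| = 0.52 + 0.62 + 0.10 = 1.24
D = 1 − ½ × 1.24 = 1 − 0.620 = 0.3800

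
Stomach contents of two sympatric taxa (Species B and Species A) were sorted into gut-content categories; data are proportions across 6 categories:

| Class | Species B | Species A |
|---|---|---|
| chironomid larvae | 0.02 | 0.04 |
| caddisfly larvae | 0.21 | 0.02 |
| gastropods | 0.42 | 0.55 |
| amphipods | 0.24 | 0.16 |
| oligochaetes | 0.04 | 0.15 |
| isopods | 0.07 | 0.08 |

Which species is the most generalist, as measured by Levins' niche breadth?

Σp_Bᵢ² = 0.02² + 0.21² + 0.42² + 0.24² + 0.04² + 0.07² = 0.0004 + 0.0441 + 0.1764 + 0.0576 + 0.0016 + 0.0049 = 0.2850
B_B = 1 / 0.2850 = 3.5088
Σp_Aᵢ² = 0.04² + 0.02² + 0.55² + 0.16² + 0.15² + 0.08² = 0.0016 + 0.0004 + 0.3025 + 0.0256 + 0.0225 + 0.0064 = 0.3590
B_A = 1 / 0.3590 = 2.7855
Highest B → broadest niche (most generalist): Species B (B = 3.51).

Species B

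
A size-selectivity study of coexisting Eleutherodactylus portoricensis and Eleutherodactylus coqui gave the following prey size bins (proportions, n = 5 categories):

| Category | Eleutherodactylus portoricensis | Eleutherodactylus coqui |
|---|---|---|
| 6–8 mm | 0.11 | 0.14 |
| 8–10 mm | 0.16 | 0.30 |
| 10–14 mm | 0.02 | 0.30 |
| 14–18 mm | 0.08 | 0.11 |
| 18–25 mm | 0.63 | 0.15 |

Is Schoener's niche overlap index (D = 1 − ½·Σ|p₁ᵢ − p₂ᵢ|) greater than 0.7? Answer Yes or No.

Σ|p₁ᵢ − p₂ᵢ| = 0.03 + 0.14 + 0.28 + 0.03 + 0.48 = 0.96
D = 1 − ½ × 0.96 = 1 − 0.480 = 0.5200
D = 0.5200 < 0.7 → No.

No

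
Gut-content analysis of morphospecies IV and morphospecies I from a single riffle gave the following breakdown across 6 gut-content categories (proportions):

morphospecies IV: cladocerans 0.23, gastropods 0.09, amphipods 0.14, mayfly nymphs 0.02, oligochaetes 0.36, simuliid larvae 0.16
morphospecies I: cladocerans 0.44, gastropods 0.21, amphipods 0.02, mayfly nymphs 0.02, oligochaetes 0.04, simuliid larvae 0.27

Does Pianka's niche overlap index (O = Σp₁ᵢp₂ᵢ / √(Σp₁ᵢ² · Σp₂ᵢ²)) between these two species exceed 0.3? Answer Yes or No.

Σ p₁ᵢp₂ᵢ = 0.1012 + 0.0189 + 0.0028 + 0.0004 + 0.0144 + 0.0432 = 0.1809
Σp_1ᵢ² = 0.23² + 0.09² + 0.14² + 0.02² + 0.36² + 0.16² = 0.0529 + 0.0081 + 0.0196 + 0.0004 + 0.1296 + 0.0256 = 0.2362
Σp_2ᵢ² = 0.44² + 0.21² + 0.02² + 0.02² + 0.04² + 0.27² = 0.1936 + 0.0441 + 0.0004 + 0.0004 + 0.0016 + 0.0729 = 0.3130
O = 0.1809 / √(0.2362 × 0.3130) = 0.1809 / 0.27190 = 0.6653
O = 0.6653 > 0.3 → Yes.

Yes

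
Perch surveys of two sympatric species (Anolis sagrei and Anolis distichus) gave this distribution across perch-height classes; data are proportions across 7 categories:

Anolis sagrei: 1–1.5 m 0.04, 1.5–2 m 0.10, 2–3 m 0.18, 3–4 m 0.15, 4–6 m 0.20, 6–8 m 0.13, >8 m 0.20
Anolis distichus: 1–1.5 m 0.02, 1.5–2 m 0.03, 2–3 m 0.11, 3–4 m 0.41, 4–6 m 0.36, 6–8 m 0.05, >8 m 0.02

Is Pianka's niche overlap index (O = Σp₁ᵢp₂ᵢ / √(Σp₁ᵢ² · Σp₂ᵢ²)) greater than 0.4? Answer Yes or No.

Σ p₁ᵢp₂ᵢ = 0.0008 + 0.0030 + 0.0198 + 0.0615 + 0.0720 + 0.0065 + 0.0040 = 0.1676
Σp_1ᵢ² = 0.04² + 0.10² + 0.18² + 0.15² + 0.20² + 0.13² + 0.20² = 0.0016 + 0.0100 + 0.0324 + 0.0225 + 0.0400 + 0.0169 + 0.0400 = 0.1634
Σp_2ᵢ² = 0.02² + 0.03² + 0.11² + 0.41² + 0.36² + 0.05² + 0.02² = 0.0004 + 0.0009 + 0.0121 + 0.1681 + 0.1296 + 0.0025 + 0.0004 = 0.3140
O = 0.1676 / √(0.1634 × 0.3140) = 0.1676 / 0.22651 = 0.7399
O = 0.7399 > 0.4 → Yes.

Yes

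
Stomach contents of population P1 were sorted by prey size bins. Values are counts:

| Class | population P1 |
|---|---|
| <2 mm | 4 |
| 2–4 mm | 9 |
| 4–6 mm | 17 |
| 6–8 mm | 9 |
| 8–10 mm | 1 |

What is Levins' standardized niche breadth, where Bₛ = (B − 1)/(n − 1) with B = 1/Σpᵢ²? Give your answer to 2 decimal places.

0.60

Proportions for population P1 (n=40): 4/40=0.1000, 9/40=0.2250, 17/40=0.4250, 9/40=0.2250, 1/40=0.0250
Σpᵢ² = 0.1000² + 0.2250² + 0.4250² + 0.2250² + 0.0250² = 0.010000 + 0.050625 + 0.180625 + 0.050625 + 0.000625 = 0.292500
B = 1 / 0.292500 = 3.4188
Bₛ = (B − 1)/(n − 1) = (3.4188 − 1)/(5 − 1) = 2.4188/4 = 0.6047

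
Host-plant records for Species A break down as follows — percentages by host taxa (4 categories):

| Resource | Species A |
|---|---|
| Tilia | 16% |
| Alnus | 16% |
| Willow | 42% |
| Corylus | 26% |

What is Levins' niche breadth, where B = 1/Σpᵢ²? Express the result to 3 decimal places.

3.388

Convert percentages to proportions (divide by 100).
Σpᵢ² = 0.16² + 0.16² + 0.42² + 0.26² = 0.0256 + 0.0256 + 0.1764 + 0.0676 = 0.2952
B = 1 / 0.2952 = 3.38753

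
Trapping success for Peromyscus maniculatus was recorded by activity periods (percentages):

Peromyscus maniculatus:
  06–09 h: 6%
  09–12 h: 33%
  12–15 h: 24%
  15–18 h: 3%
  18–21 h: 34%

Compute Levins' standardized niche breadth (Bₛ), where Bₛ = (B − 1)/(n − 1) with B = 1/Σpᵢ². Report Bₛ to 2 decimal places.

0.62

Convert percentages to proportions (divide by 100).
Σpᵢ² = 0.06² + 0.33² + 0.24² + 0.03² + 0.34² = 0.0036 + 0.1089 + 0.0576 + 0.0009 + 0.1156 = 0.2866
B = 1 / 0.2866 = 3.4892
Bₛ = (B − 1)/(n − 1) = (3.4892 − 1)/(5 − 1) = 2.4892/4 = 0.6223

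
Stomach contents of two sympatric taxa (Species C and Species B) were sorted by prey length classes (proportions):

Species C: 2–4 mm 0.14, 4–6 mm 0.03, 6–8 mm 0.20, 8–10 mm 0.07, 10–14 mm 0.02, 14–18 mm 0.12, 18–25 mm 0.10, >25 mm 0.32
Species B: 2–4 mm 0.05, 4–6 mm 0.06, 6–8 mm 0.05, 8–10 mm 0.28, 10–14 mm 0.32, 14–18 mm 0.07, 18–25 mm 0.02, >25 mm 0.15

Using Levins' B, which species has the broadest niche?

Σp_Cᵢ² = 0.14² + 0.03² + 0.20² + 0.07² + 0.02² + 0.12² + 0.10² + 0.32² = 0.0196 + 0.0009 + 0.0400 + 0.0049 + 0.0004 + 0.0144 + 0.0100 + 0.1024 = 0.1926
B_C = 1 / 0.1926 = 5.1921
Σp_Bᵢ² = 0.05² + 0.06² + 0.05² + 0.28² + 0.32² + 0.07² + 0.02² + 0.15² = 0.0025 + 0.0036 + 0.0025 + 0.0784 + 0.1024 + 0.0049 + 0.0004 + 0.0225 = 0.2172
B_B = 1 / 0.2172 = 4.6041
Highest B → broadest niche (most generalist): Species C (B = 5.19).

Species C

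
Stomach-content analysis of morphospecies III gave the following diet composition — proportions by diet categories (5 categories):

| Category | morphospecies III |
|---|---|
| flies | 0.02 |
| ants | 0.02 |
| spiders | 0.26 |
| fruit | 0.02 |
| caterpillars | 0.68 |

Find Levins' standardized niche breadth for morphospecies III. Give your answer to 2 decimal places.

0.22

Σpᵢ² = 0.02² + 0.02² + 0.26² + 0.02² + 0.68² = 0.0004 + 0.0004 + 0.0676 + 0.0004 + 0.4624 = 0.5312
B = 1 / 0.5312 = 1.8825
Bₛ = (B − 1)/(n − 1) = (1.8825 − 1)/(5 − 1) = 0.8825/4 = 0.2206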